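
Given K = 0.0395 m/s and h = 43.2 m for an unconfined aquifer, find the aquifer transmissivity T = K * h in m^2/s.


Transmissivity is defined as T = K * h.
T = 0.0395 * 43.2
  = 1.7064 m^2/s.

1.7064


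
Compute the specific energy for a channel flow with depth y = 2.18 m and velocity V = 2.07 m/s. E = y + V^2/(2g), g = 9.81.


Specific energy E = y + V^2/(2g).
Velocity head = V^2/(2g) = 2.07^2 / (2*9.81) = 4.2849 / 19.62 = 0.2184 m.
E = 2.18 + 0.2184 = 2.3984 m.

2.3984


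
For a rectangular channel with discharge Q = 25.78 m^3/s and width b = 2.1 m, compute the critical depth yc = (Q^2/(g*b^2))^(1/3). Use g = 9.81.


Using yc = (Q^2 / (g * b^2))^(1/3):
Q^2 = 25.78^2 = 664.61.
g * b^2 = 9.81 * 2.1^2 = 9.81 * 4.41 = 43.26.
Q^2 / (g*b^2) = 664.61 / 43.26 = 15.3632.
yc = 15.3632^(1/3) = 2.4859 m.

2.4859


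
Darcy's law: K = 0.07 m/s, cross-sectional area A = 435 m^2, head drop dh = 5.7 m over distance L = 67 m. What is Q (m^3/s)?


Darcy's law: Q = K * A * i, where i = dh/L.
Hydraulic gradient i = 5.7 / 67 = 0.085075.
Q = 0.07 * 435 * 0.085075
  = 2.5905 m^3/s.

2.5905


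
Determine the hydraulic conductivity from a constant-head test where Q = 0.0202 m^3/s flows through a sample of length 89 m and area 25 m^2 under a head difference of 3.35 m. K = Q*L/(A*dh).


From K = Q*L / (A*dh):
Numerator: Q*L = 0.0202 * 89 = 1.7978.
Denominator: A*dh = 25 * 3.35 = 83.75.
K = 1.7978 / 83.75 = 0.021466 m/s.

0.021466


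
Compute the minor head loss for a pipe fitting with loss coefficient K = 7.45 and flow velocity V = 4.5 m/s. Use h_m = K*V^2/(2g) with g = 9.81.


Minor loss formula: h_m = K * V^2/(2g).
V^2 = 4.5^2 = 20.25.
V^2/(2g) = 20.25 / 19.62 = 1.0321 m.
h_m = 7.45 * 1.0321 = 7.6892 m.

7.6892


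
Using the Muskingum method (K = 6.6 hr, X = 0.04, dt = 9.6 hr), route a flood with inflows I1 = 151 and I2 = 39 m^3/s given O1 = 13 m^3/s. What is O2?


Muskingum coefficients:
denom = 2*K*(1-X) + dt = 2*6.6*(1-0.04) + 9.6 = 22.272.
C0 = (dt - 2*K*X)/denom = (9.6 - 2*6.6*0.04)/22.272 = 0.4073.
C1 = (dt + 2*K*X)/denom = (9.6 + 2*6.6*0.04)/22.272 = 0.4547.
C2 = (2*K*(1-X) - dt)/denom = 0.1379.
O2 = C0*I2 + C1*I1 + C2*O1
   = 0.4073*39 + 0.4547*151 + 0.1379*13
   = 86.34 m^3/s.

86.34


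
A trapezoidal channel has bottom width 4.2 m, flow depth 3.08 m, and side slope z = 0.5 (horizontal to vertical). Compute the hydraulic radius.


For a trapezoidal section with side slope z:
A = (b + z*y)*y = (4.2 + 0.5*3.08)*3.08 = 17.679 m^2.
P = b + 2*y*sqrt(1 + z^2) = 4.2 + 2*3.08*sqrt(1 + 0.5^2) = 11.087 m.
R = A/P = 17.679 / 11.087 = 1.5946 m.

1.5946


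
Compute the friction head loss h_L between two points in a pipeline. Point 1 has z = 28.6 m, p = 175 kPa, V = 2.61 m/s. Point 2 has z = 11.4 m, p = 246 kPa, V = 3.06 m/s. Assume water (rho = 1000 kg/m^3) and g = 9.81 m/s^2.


Total head at each section: H = z + p/(rho*g) + V^2/(2g).
H1 = 28.6 + 175*1000/(1000*9.81) + 2.61^2/(2*9.81)
   = 28.6 + 17.839 + 0.3472
   = 46.786 m.
H2 = 11.4 + 246*1000/(1000*9.81) + 3.06^2/(2*9.81)
   = 11.4 + 25.076 + 0.4772
   = 36.954 m.
h_L = H1 - H2 = 46.786 - 36.954 = 9.832 m.

9.832


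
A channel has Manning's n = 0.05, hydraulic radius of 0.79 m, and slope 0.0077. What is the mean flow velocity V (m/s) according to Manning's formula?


Manning's equation gives V = (1/n) * R^(2/3) * S^(1/2).
First, compute R^(2/3) = 0.79^(2/3) = 0.8546.
Next, S^(1/2) = 0.0077^(1/2) = 0.08775.
Then 1/n = 1/0.05 = 20.0.
V = 20.0 * 0.8546 * 0.08775 = 1.4998 m/s.

1.4998


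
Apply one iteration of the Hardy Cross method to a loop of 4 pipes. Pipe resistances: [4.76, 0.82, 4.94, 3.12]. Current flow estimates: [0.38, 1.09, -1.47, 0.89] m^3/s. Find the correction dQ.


Numerator terms (r*Q*|Q|): 4.76*0.38*|0.38| = 0.6873; 0.82*1.09*|1.09| = 0.9742; 4.94*-1.47*|-1.47| = -10.6748; 3.12*0.89*|0.89| = 2.4714.
Sum of numerator = -6.5419.
Denominator terms (r*|Q|): 4.76*|0.38| = 1.8088; 0.82*|1.09| = 0.8938; 4.94*|-1.47| = 7.2618; 3.12*|0.89| = 2.7768.
2 * sum of denominator = 2 * 12.7412 = 25.4824.
dQ = --6.5419 / 25.4824 = 0.2567 m^3/s.

0.2567


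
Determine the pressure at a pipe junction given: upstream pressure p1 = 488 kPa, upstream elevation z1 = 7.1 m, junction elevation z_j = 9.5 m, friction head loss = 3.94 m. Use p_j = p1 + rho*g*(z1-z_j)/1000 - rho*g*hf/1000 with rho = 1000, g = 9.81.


Junction pressure: p_j = p1 + rho*g*(z1 - z_j)/1000 - rho*g*hf/1000.
Elevation term = 1000*9.81*(7.1 - 9.5)/1000 = -23.544 kPa.
Friction term = 1000*9.81*3.94/1000 = 38.651 kPa.
p_j = 488 + -23.544 - 38.651 = 425.8 kPa.

425.8


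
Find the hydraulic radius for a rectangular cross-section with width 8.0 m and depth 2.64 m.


For a rectangular section:
Flow area A = b * y = 8.0 * 2.64 = 21.12 m^2.
Wetted perimeter P = b + 2y = 8.0 + 2*2.64 = 13.28 m.
Hydraulic radius R = A/P = 21.12 / 13.28 = 1.5904 m.

1.5904


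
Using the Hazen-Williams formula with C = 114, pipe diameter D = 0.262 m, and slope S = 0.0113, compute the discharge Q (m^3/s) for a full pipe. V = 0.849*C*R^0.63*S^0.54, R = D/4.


For a full circular pipe, R = D/4 = 0.262/4 = 0.0655 m.
V = 0.849 * 114 * 0.0655^0.63 * 0.0113^0.54
  = 0.849 * 114 * 0.179569 * 0.088851
  = 1.5442 m/s.
Pipe area A = pi*D^2/4 = pi*0.262^2/4 = 0.0539 m^2.
Q = A * V = 0.0539 * 1.5442 = 0.0833 m^3/s.

0.0833


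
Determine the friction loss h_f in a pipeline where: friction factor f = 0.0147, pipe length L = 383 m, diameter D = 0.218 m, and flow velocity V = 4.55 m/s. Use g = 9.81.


Darcy-Weisbach equation: h_f = f * (L/D) * V^2/(2g).
f * L/D = 0.0147 * 383/0.218 = 25.8261.
V^2/(2g) = 4.55^2 / (2*9.81) = 20.7025 / 19.62 = 1.0552 m.
h_f = 25.8261 * 1.0552 = 27.251 m.

27.251


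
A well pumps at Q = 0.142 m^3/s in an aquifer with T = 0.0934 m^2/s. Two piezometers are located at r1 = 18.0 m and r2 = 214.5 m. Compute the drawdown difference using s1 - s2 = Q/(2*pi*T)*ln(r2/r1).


Thiem equation: s1 - s2 = Q/(2*pi*T) * ln(r2/r1).
ln(r2/r1) = ln(214.5/18.0) = 2.4779.
Q/(2*pi*T) = 0.142 / (2*pi*0.0934) = 0.142 / 0.5868 = 0.242.
s1 - s2 = 0.242 * 2.4779 = 0.5996 m.

0.5996


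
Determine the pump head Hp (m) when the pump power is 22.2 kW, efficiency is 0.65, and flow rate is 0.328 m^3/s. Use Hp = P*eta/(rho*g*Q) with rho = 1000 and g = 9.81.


Pump head formula: Hp = P * eta / (rho * g * Q).
Numerator: P * eta = 22.2 * 1000 * 0.65 = 14430.0 W.
Denominator: rho * g * Q = 1000 * 9.81 * 0.328 = 3217.68.
Hp = 14430.0 / 3217.68 = 4.48 m.

4.48


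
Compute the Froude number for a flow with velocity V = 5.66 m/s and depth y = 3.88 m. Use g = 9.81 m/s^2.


The Froude number is defined as Fr = V / sqrt(g*y).
g*y = 9.81 * 3.88 = 38.0628.
sqrt(g*y) = sqrt(38.0628) = 6.1695.
Fr = 5.66 / 6.1695 = 0.9174.

0.9174


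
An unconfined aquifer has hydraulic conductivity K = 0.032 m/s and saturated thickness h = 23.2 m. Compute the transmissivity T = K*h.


Transmissivity is defined as T = K * h.
T = 0.032 * 23.2
  = 0.7424 m^2/s.

0.7424


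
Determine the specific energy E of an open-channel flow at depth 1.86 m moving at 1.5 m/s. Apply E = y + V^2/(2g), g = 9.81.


Specific energy E = y + V^2/(2g).
Velocity head = V^2/(2g) = 1.5^2 / (2*9.81) = 2.25 / 19.62 = 0.1147 m.
E = 1.86 + 0.1147 = 1.9747 m.

1.9747


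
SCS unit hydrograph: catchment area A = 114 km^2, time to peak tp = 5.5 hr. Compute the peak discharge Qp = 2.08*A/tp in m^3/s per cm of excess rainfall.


SCS formula: Qp = 2.08 * A / tp.
Qp = 2.08 * 114 / 5.5
   = 237.12 / 5.5
   = 43.11 m^3/s per cm.

43.11


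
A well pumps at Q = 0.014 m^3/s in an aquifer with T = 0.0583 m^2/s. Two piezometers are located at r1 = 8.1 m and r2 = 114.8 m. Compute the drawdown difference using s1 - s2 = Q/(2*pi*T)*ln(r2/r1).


Thiem equation: s1 - s2 = Q/(2*pi*T) * ln(r2/r1).
ln(r2/r1) = ln(114.8/8.1) = 2.6513.
Q/(2*pi*T) = 0.014 / (2*pi*0.0583) = 0.014 / 0.3663 = 0.0382.
s1 - s2 = 0.0382 * 2.6513 = 0.1013 m.

0.1013


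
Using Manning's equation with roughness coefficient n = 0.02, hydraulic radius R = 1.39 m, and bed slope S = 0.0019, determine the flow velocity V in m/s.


Manning's equation gives V = (1/n) * R^(2/3) * S^(1/2).
First, compute R^(2/3) = 1.39^(2/3) = 1.2455.
Next, S^(1/2) = 0.0019^(1/2) = 0.043589.
Then 1/n = 1/0.02 = 50.0.
V = 50.0 * 1.2455 * 0.043589 = 2.7145 m/s.

2.7145


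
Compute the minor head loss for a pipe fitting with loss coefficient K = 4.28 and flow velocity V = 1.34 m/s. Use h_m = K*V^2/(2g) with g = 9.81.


Minor loss formula: h_m = K * V^2/(2g).
V^2 = 1.34^2 = 1.7956.
V^2/(2g) = 1.7956 / 19.62 = 0.0915 m.
h_m = 4.28 * 0.0915 = 0.3917 m.

0.3917


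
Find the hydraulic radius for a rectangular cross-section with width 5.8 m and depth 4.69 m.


For a rectangular section:
Flow area A = b * y = 5.8 * 4.69 = 27.2 m^2.
Wetted perimeter P = b + 2y = 5.8 + 2*4.69 = 15.18 m.
Hydraulic radius R = A/P = 27.2 / 15.18 = 1.792 m.

1.792


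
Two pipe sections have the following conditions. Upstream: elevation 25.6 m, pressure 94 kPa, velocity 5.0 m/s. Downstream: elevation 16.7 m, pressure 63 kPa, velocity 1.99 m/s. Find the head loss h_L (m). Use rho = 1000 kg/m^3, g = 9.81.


Total head at each section: H = z + p/(rho*g) + V^2/(2g).
H1 = 25.6 + 94*1000/(1000*9.81) + 5.0^2/(2*9.81)
   = 25.6 + 9.582 + 1.2742
   = 36.456 m.
H2 = 16.7 + 63*1000/(1000*9.81) + 1.99^2/(2*9.81)
   = 16.7 + 6.422 + 0.2018
   = 23.324 m.
h_L = H1 - H2 = 36.456 - 23.324 = 13.132 m.

13.132


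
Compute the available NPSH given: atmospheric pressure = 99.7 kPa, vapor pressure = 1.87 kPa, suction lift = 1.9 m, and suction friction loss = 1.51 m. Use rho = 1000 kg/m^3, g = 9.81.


NPSHa = p_atm/(rho*g) - z_s - hf_s - p_vap/(rho*g).
p_atm/(rho*g) = 99.7*1000 / (1000*9.81) = 10.163 m.
p_vap/(rho*g) = 1.87*1000 / (1000*9.81) = 0.191 m.
NPSHa = 10.163 - 1.9 - 1.51 - 0.191
      = 6.56 m.

6.56


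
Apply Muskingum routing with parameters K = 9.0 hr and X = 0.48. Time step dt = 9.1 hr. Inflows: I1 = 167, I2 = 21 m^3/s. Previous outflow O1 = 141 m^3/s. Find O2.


Muskingum coefficients:
denom = 2*K*(1-X) + dt = 2*9.0*(1-0.48) + 9.1 = 18.46.
C0 = (dt - 2*K*X)/denom = (9.1 - 2*9.0*0.48)/18.46 = 0.0249.
C1 = (dt + 2*K*X)/denom = (9.1 + 2*9.0*0.48)/18.46 = 0.961.
C2 = (2*K*(1-X) - dt)/denom = 0.0141.
O2 = C0*I2 + C1*I1 + C2*O1
   = 0.0249*21 + 0.961*167 + 0.0141*141
   = 163.0 m^3/s.

163.0


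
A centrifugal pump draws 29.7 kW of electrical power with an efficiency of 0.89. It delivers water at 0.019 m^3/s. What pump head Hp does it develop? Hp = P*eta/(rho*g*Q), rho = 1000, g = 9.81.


Pump head formula: Hp = P * eta / (rho * g * Q).
Numerator: P * eta = 29.7 * 1000 * 0.89 = 26433.0 W.
Denominator: rho * g * Q = 1000 * 9.81 * 0.019 = 186.39.
Hp = 26433.0 / 186.39 = 141.82 m.

141.82


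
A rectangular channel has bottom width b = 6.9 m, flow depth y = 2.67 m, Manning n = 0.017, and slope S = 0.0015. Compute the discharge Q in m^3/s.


For a rectangular channel, the cross-sectional area A = b * y = 6.9 * 2.67 = 18.42 m^2.
The wetted perimeter P = b + 2y = 6.9 + 2*2.67 = 12.24 m.
Hydraulic radius R = A/P = 18.42/12.24 = 1.5051 m.
Velocity V = (1/n)*R^(2/3)*S^(1/2) = (1/0.017)*1.5051^(2/3)*0.0015^(1/2) = 2.9921 m/s.
Discharge Q = A * V = 18.42 * 2.9921 = 55.124 m^3/s.

55.124


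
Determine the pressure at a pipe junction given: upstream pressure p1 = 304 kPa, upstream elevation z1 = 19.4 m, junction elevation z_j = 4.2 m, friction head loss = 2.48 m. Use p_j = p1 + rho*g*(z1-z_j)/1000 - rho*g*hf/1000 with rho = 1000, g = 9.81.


Junction pressure: p_j = p1 + rho*g*(z1 - z_j)/1000 - rho*g*hf/1000.
Elevation term = 1000*9.81*(19.4 - 4.2)/1000 = 149.112 kPa.
Friction term = 1000*9.81*2.48/1000 = 24.329 kPa.
p_j = 304 + 149.112 - 24.329 = 428.78 kPa.

428.78


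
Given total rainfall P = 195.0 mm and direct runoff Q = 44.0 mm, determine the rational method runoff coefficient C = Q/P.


The runoff coefficient C = runoff depth / rainfall depth.
C = 44.0 / 195.0
  = 0.2256.

0.2256


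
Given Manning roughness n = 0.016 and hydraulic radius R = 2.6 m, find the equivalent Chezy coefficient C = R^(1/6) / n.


The Chezy coefficient relates to Manning's n through C = R^(1/6) / n.
R^(1/6) = 2.6^(1/6) = 1.172633.
C = 1.172633 / 0.016 = 73.29 m^(1/2)/s.

73.29


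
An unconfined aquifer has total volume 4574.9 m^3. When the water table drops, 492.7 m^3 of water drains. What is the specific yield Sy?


Specific yield Sy = Volume drained / Total volume.
Sy = 492.7 / 4574.9
   = 0.1077.

0.1077


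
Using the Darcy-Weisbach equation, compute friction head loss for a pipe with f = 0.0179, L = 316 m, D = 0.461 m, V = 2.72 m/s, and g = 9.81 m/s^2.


Darcy-Weisbach equation: h_f = f * (L/D) * V^2/(2g).
f * L/D = 0.0179 * 316/0.461 = 12.2698.
V^2/(2g) = 2.72^2 / (2*9.81) = 7.3984 / 19.62 = 0.3771 m.
h_f = 12.2698 * 0.3771 = 4.627 m.

4.627


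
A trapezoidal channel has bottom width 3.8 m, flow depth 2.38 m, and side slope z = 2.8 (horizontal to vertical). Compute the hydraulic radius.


For a trapezoidal section with side slope z:
A = (b + z*y)*y = (3.8 + 2.8*2.38)*2.38 = 24.904 m^2.
P = b + 2*y*sqrt(1 + z^2) = 3.8 + 2*2.38*sqrt(1 + 2.8^2) = 17.952 m.
R = A/P = 24.904 / 17.952 = 1.3872 m.

1.3872


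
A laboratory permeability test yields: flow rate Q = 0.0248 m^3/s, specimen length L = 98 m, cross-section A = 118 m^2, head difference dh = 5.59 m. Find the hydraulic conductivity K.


From K = Q*L / (A*dh):
Numerator: Q*L = 0.0248 * 98 = 2.4304.
Denominator: A*dh = 118 * 5.59 = 659.62.
K = 2.4304 / 659.62 = 0.003685 m/s.

0.003685


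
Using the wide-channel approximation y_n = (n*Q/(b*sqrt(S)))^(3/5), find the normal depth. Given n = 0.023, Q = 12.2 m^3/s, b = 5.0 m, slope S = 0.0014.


We use the wide-channel approximation y_n = (n*Q/(b*sqrt(S)))^(3/5).
sqrt(S) = sqrt(0.0014) = 0.037417.
Numerator: n*Q = 0.023 * 12.2 = 0.2806.
Denominator: b*sqrt(S) = 5.0 * 0.037417 = 0.187085.
arg = 1.4999.
y_n = 1.4999^(3/5) = 1.2754 m.

1.2754


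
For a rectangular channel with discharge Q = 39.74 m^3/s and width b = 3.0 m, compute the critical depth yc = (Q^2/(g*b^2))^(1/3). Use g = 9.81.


Using yc = (Q^2 / (g * b^2))^(1/3):
Q^2 = 39.74^2 = 1579.27.
g * b^2 = 9.81 * 3.0^2 = 9.81 * 9.0 = 88.29.
Q^2 / (g*b^2) = 1579.27 / 88.29 = 17.8873.
yc = 17.8873^(1/3) = 2.6153 m.

2.6153


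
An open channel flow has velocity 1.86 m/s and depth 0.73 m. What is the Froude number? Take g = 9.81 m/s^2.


The Froude number is defined as Fr = V / sqrt(g*y).
g*y = 9.81 * 0.73 = 7.1613.
sqrt(g*y) = sqrt(7.1613) = 2.6761.
Fr = 1.86 / 2.6761 = 0.6951.

0.6951


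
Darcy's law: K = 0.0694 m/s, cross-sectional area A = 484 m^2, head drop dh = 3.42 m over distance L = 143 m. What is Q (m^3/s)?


Darcy's law: Q = K * A * i, where i = dh/L.
Hydraulic gradient i = 3.42 / 143 = 0.023916.
Q = 0.0694 * 484 * 0.023916
  = 0.8033 m^3/s.

0.8033


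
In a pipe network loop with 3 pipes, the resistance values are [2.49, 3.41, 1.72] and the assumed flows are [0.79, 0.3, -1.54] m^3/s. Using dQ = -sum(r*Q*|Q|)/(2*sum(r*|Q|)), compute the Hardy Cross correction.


Numerator terms (r*Q*|Q|): 2.49*0.79*|0.79| = 1.554; 3.41*0.3*|0.3| = 0.3069; 1.72*-1.54*|-1.54| = -4.0792.
Sum of numerator = -2.2182.
Denominator terms (r*|Q|): 2.49*|0.79| = 1.9671; 3.41*|0.3| = 1.023; 1.72*|-1.54| = 2.6488.
2 * sum of denominator = 2 * 5.6389 = 11.2778.
dQ = --2.2182 / 11.2778 = 0.1967 m^3/s.

0.1967


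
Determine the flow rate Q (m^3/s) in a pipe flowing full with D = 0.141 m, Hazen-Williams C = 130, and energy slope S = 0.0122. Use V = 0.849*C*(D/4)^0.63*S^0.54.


For a full circular pipe, R = D/4 = 0.141/4 = 0.0352 m.
V = 0.849 * 130 * 0.0352^0.63 * 0.0122^0.54
  = 0.849 * 130 * 0.121537 * 0.092605
  = 1.2422 m/s.
Pipe area A = pi*D^2/4 = pi*0.141^2/4 = 0.0156 m^2.
Q = A * V = 0.0156 * 1.2422 = 0.0194 m^3/s.

0.0194


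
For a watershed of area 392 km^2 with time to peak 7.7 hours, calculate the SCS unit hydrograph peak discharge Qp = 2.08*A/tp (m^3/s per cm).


SCS formula: Qp = 2.08 * A / tp.
Qp = 2.08 * 392 / 7.7
   = 815.36 / 7.7
   = 105.89 m^3/s per cm.

105.89


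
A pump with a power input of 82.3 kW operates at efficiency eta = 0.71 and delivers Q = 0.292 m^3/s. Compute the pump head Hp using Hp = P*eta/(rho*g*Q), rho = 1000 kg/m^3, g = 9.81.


Pump head formula: Hp = P * eta / (rho * g * Q).
Numerator: P * eta = 82.3 * 1000 * 0.71 = 58433.0 W.
Denominator: rho * g * Q = 1000 * 9.81 * 0.292 = 2864.52.
Hp = 58433.0 / 2864.52 = 20.4 m.

20.4


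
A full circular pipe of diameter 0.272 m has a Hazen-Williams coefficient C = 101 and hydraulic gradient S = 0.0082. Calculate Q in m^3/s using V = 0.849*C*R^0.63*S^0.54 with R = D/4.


For a full circular pipe, R = D/4 = 0.272/4 = 0.068 m.
V = 0.849 * 101 * 0.068^0.63 * 0.0082^0.54
  = 0.849 * 101 * 0.183857 * 0.074724
  = 1.1781 m/s.
Pipe area A = pi*D^2/4 = pi*0.272^2/4 = 0.0581 m^2.
Q = A * V = 0.0581 * 1.1781 = 0.0685 m^3/s.

0.0685


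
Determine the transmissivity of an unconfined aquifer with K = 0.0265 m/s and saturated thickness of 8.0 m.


Transmissivity is defined as T = K * h.
T = 0.0265 * 8.0
  = 0.212 m^2/s.

0.212


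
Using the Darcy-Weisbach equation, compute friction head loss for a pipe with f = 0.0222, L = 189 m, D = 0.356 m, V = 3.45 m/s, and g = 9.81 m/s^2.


Darcy-Weisbach equation: h_f = f * (L/D) * V^2/(2g).
f * L/D = 0.0222 * 189/0.356 = 11.786.
V^2/(2g) = 3.45^2 / (2*9.81) = 11.9025 / 19.62 = 0.6067 m.
h_f = 11.786 * 0.6067 = 7.15 m.

7.15


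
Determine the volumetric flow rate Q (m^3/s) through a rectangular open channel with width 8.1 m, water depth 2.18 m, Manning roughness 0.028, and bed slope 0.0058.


For a rectangular channel, the cross-sectional area A = b * y = 8.1 * 2.18 = 17.66 m^2.
The wetted perimeter P = b + 2y = 8.1 + 2*2.18 = 12.46 m.
Hydraulic radius R = A/P = 17.66/12.46 = 1.4172 m.
Velocity V = (1/n)*R^(2/3)*S^(1/2) = (1/0.028)*1.4172^(2/3)*0.0058^(1/2) = 3.4317 m/s.
Discharge Q = A * V = 17.66 * 3.4317 = 60.596 m^3/s.

60.596


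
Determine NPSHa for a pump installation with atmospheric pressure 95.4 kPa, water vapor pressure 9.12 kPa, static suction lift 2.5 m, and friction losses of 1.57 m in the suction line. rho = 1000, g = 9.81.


NPSHa = p_atm/(rho*g) - z_s - hf_s - p_vap/(rho*g).
p_atm/(rho*g) = 95.4*1000 / (1000*9.81) = 9.725 m.
p_vap/(rho*g) = 9.12*1000 / (1000*9.81) = 0.93 m.
NPSHa = 9.725 - 2.5 - 1.57 - 0.93
      = 4.73 m.

4.73


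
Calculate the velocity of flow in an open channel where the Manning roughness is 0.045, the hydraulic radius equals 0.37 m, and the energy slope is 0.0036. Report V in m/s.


Manning's equation gives V = (1/n) * R^(2/3) * S^(1/2).
First, compute R^(2/3) = 0.37^(2/3) = 0.5154.
Next, S^(1/2) = 0.0036^(1/2) = 0.06.
Then 1/n = 1/0.045 = 22.22.
V = 22.22 * 0.5154 * 0.06 = 0.6872 m/s.

0.6872


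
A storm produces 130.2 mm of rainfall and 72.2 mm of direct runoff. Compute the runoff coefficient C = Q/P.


The runoff coefficient C = runoff depth / rainfall depth.
C = 72.2 / 130.2
  = 0.5545.

0.5545


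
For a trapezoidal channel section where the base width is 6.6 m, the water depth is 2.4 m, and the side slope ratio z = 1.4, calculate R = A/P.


For a trapezoidal section with side slope z:
A = (b + z*y)*y = (6.6 + 1.4*2.4)*2.4 = 23.904 m^2.
P = b + 2*y*sqrt(1 + z^2) = 6.6 + 2*2.4*sqrt(1 + 1.4^2) = 14.858 m.
R = A/P = 23.904 / 14.858 = 1.6088 m.

1.6088


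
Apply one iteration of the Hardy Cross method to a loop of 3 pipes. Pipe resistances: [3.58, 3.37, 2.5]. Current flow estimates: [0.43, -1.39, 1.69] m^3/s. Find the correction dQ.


Numerator terms (r*Q*|Q|): 3.58*0.43*|0.43| = 0.6619; 3.37*-1.39*|-1.39| = -6.5112; 2.5*1.69*|1.69| = 7.1402.
Sum of numerator = 1.291.
Denominator terms (r*|Q|): 3.58*|0.43| = 1.5394; 3.37*|-1.39| = 4.6843; 2.5*|1.69| = 4.225.
2 * sum of denominator = 2 * 10.4487 = 20.8974.
dQ = -1.291 / 20.8974 = -0.0618 m^3/s.

-0.0618


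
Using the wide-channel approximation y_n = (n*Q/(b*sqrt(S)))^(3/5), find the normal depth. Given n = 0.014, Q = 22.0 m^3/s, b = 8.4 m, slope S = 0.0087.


We use the wide-channel approximation y_n = (n*Q/(b*sqrt(S)))^(3/5).
sqrt(S) = sqrt(0.0087) = 0.093274.
Numerator: n*Q = 0.014 * 22.0 = 0.308.
Denominator: b*sqrt(S) = 8.4 * 0.093274 = 0.783502.
arg = 0.3931.
y_n = 0.3931^(3/5) = 0.5711 m.

0.5711


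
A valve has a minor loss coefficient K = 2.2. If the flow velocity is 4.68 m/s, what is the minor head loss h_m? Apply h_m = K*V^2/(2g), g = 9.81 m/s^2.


Minor loss formula: h_m = K * V^2/(2g).
V^2 = 4.68^2 = 21.9024.
V^2/(2g) = 21.9024 / 19.62 = 1.1163 m.
h_m = 2.2 * 1.1163 = 2.4559 m.

2.4559


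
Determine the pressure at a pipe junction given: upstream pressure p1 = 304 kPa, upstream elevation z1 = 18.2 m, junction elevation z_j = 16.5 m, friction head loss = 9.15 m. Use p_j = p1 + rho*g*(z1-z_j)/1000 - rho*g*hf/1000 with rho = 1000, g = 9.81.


Junction pressure: p_j = p1 + rho*g*(z1 - z_j)/1000 - rho*g*hf/1000.
Elevation term = 1000*9.81*(18.2 - 16.5)/1000 = 16.677 kPa.
Friction term = 1000*9.81*9.15/1000 = 89.761 kPa.
p_j = 304 + 16.677 - 89.761 = 230.92 kPa.

230.92


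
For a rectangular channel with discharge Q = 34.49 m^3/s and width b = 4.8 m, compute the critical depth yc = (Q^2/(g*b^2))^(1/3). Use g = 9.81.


Using yc = (Q^2 / (g * b^2))^(1/3):
Q^2 = 34.49^2 = 1189.56.
g * b^2 = 9.81 * 4.8^2 = 9.81 * 23.04 = 226.02.
Q^2 / (g*b^2) = 1189.56 / 226.02 = 5.2631.
yc = 5.2631^(1/3) = 1.7394 m.

1.7394


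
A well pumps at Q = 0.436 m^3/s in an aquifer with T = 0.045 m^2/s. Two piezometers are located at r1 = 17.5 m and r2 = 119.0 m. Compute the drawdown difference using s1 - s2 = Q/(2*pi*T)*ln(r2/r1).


Thiem equation: s1 - s2 = Q/(2*pi*T) * ln(r2/r1).
ln(r2/r1) = ln(119.0/17.5) = 1.9169.
Q/(2*pi*T) = 0.436 / (2*pi*0.045) = 0.436 / 0.2827 = 1.542.
s1 - s2 = 1.542 * 1.9169 = 2.956 m.

2.956


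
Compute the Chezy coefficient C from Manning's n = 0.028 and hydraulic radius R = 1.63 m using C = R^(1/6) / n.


The Chezy coefficient relates to Manning's n through C = R^(1/6) / n.
R^(1/6) = 1.63^(1/6) = 1.084837.
C = 1.084837 / 0.028 = 38.74 m^(1/2)/s.

38.74


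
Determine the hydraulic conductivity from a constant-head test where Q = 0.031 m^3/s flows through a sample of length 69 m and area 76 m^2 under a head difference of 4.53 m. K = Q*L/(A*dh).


From K = Q*L / (A*dh):
Numerator: Q*L = 0.031 * 69 = 2.139.
Denominator: A*dh = 76 * 4.53 = 344.28.
K = 2.139 / 344.28 = 0.006213 m/s.

0.006213


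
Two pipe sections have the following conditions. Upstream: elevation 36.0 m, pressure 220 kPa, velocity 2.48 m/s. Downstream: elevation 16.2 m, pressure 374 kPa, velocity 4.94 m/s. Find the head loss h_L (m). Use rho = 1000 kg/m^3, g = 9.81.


Total head at each section: H = z + p/(rho*g) + V^2/(2g).
H1 = 36.0 + 220*1000/(1000*9.81) + 2.48^2/(2*9.81)
   = 36.0 + 22.426 + 0.3135
   = 58.74 m.
H2 = 16.2 + 374*1000/(1000*9.81) + 4.94^2/(2*9.81)
   = 16.2 + 38.124 + 1.2438
   = 55.568 m.
h_L = H1 - H2 = 58.74 - 55.568 = 3.171 m.

3.171


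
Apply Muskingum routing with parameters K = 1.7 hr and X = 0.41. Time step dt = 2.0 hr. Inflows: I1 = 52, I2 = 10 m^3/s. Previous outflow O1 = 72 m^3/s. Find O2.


Muskingum coefficients:
denom = 2*K*(1-X) + dt = 2*1.7*(1-0.41) + 2.0 = 4.006.
C0 = (dt - 2*K*X)/denom = (2.0 - 2*1.7*0.41)/4.006 = 0.1513.
C1 = (dt + 2*K*X)/denom = (2.0 + 2*1.7*0.41)/4.006 = 0.8472.
C2 = (2*K*(1-X) - dt)/denom = 0.0015.
O2 = C0*I2 + C1*I1 + C2*O1
   = 0.1513*10 + 0.8472*52 + 0.0015*72
   = 45.68 m^3/s.

45.68


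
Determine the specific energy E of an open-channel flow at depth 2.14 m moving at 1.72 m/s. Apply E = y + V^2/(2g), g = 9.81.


Specific energy E = y + V^2/(2g).
Velocity head = V^2/(2g) = 1.72^2 / (2*9.81) = 2.9584 / 19.62 = 0.1508 m.
E = 2.14 + 0.1508 = 2.2908 m.

2.2908


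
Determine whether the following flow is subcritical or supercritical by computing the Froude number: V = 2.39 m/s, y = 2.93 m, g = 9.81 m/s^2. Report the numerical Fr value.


The Froude number is defined as Fr = V / sqrt(g*y).
g*y = 9.81 * 2.93 = 28.7433.
sqrt(g*y) = sqrt(28.7433) = 5.3613.
Fr = 2.39 / 5.3613 = 0.4458.
Since Fr < 1, the flow is subcritical.

0.4458


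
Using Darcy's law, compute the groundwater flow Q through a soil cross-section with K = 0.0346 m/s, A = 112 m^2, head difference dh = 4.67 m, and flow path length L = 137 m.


Darcy's law: Q = K * A * i, where i = dh/L.
Hydraulic gradient i = 4.67 / 137 = 0.034088.
Q = 0.0346 * 112 * 0.034088
  = 0.1321 m^3/s.

0.1321


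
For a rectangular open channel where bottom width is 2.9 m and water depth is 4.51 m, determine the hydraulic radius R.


For a rectangular section:
Flow area A = b * y = 2.9 * 4.51 = 13.08 m^2.
Wetted perimeter P = b + 2y = 2.9 + 2*4.51 = 11.92 m.
Hydraulic radius R = A/P = 13.08 / 11.92 = 1.0972 m.

1.0972


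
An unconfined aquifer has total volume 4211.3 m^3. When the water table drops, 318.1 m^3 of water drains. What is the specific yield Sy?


Specific yield Sy = Volume drained / Total volume.
Sy = 318.1 / 4211.3
   = 0.0755.

0.0755


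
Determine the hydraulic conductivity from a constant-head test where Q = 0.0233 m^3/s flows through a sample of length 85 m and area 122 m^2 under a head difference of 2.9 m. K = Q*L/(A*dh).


From K = Q*L / (A*dh):
Numerator: Q*L = 0.0233 * 85 = 1.9805.
Denominator: A*dh = 122 * 2.9 = 353.8.
K = 1.9805 / 353.8 = 0.005598 m/s.

0.005598


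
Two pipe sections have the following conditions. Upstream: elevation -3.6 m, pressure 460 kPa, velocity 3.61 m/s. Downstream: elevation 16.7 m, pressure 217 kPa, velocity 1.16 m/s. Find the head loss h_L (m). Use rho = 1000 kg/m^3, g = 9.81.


Total head at each section: H = z + p/(rho*g) + V^2/(2g).
H1 = -3.6 + 460*1000/(1000*9.81) + 3.61^2/(2*9.81)
   = -3.6 + 46.891 + 0.6642
   = 43.955 m.
H2 = 16.7 + 217*1000/(1000*9.81) + 1.16^2/(2*9.81)
   = 16.7 + 22.12 + 0.0686
   = 38.889 m.
h_L = H1 - H2 = 43.955 - 38.889 = 5.066 m.

5.066


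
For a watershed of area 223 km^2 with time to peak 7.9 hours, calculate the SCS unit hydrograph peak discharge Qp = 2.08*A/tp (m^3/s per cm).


SCS formula: Qp = 2.08 * A / tp.
Qp = 2.08 * 223 / 7.9
   = 463.84 / 7.9
   = 58.71 m^3/s per cm.

58.71


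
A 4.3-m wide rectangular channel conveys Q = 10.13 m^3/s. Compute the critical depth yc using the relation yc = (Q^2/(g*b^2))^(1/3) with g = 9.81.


Using yc = (Q^2 / (g * b^2))^(1/3):
Q^2 = 10.13^2 = 102.62.
g * b^2 = 9.81 * 4.3^2 = 9.81 * 18.49 = 181.39.
Q^2 / (g*b^2) = 102.62 / 181.39 = 0.5657.
yc = 0.5657^(1/3) = 0.8271 m.

0.8271


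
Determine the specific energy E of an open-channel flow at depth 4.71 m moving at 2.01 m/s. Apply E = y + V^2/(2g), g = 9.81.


Specific energy E = y + V^2/(2g).
Velocity head = V^2/(2g) = 2.01^2 / (2*9.81) = 4.0401 / 19.62 = 0.2059 m.
E = 4.71 + 0.2059 = 4.9159 m.

4.9159


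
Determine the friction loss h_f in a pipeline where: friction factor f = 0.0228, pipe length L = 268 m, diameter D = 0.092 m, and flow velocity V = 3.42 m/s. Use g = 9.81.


Darcy-Weisbach equation: h_f = f * (L/D) * V^2/(2g).
f * L/D = 0.0228 * 268/0.092 = 66.4174.
V^2/(2g) = 3.42^2 / (2*9.81) = 11.6964 / 19.62 = 0.5961 m.
h_f = 66.4174 * 0.5961 = 39.595 m.

39.595


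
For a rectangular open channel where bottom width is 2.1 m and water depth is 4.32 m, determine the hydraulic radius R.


For a rectangular section:
Flow area A = b * y = 2.1 * 4.32 = 9.07 m^2.
Wetted perimeter P = b + 2y = 2.1 + 2*4.32 = 10.74 m.
Hydraulic radius R = A/P = 9.07 / 10.74 = 0.8447 m.

0.8447


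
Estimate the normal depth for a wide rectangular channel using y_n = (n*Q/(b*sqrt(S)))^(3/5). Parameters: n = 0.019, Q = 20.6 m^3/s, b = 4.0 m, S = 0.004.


We use the wide-channel approximation y_n = (n*Q/(b*sqrt(S)))^(3/5).
sqrt(S) = sqrt(0.004) = 0.063246.
Numerator: n*Q = 0.019 * 20.6 = 0.3914.
Denominator: b*sqrt(S) = 4.0 * 0.063246 = 0.252984.
arg = 1.5471.
y_n = 1.5471^(3/5) = 1.2993 m.

1.2993


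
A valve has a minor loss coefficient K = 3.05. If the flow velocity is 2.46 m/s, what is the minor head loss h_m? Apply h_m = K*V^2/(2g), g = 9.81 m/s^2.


Minor loss formula: h_m = K * V^2/(2g).
V^2 = 2.46^2 = 6.0516.
V^2/(2g) = 6.0516 / 19.62 = 0.3084 m.
h_m = 3.05 * 0.3084 = 0.9407 m.

0.9407


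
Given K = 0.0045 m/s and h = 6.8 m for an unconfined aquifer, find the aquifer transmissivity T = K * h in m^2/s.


Transmissivity is defined as T = K * h.
T = 0.0045 * 6.8
  = 0.0306 m^2/s.

0.0306


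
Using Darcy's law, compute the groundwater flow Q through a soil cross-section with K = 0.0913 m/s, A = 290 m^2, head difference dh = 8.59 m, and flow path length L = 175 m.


Darcy's law: Q = K * A * i, where i = dh/L.
Hydraulic gradient i = 8.59 / 175 = 0.049086.
Q = 0.0913 * 290 * 0.049086
  = 1.2996 m^3/s.

1.2996


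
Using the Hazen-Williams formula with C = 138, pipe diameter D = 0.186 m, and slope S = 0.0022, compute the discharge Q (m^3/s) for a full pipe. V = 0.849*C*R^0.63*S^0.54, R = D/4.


For a full circular pipe, R = D/4 = 0.186/4 = 0.0465 m.
V = 0.849 * 138 * 0.0465^0.63 * 0.0022^0.54
  = 0.849 * 138 * 0.144709 * 0.03672
  = 0.6226 m/s.
Pipe area A = pi*D^2/4 = pi*0.186^2/4 = 0.0272 m^2.
Q = A * V = 0.0272 * 0.6226 = 0.0169 m^3/s.

0.0169


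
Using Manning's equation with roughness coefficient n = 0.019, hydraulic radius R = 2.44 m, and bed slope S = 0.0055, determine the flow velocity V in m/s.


Manning's equation gives V = (1/n) * R^(2/3) * S^(1/2).
First, compute R^(2/3) = 2.44^(2/3) = 1.8124.
Next, S^(1/2) = 0.0055^(1/2) = 0.074162.
Then 1/n = 1/0.019 = 52.63.
V = 52.63 * 1.8124 * 0.074162 = 7.0744 m/s.

7.0744


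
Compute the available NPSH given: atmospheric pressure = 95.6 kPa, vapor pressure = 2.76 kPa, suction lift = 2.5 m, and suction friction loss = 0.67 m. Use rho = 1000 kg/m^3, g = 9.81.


NPSHa = p_atm/(rho*g) - z_s - hf_s - p_vap/(rho*g).
p_atm/(rho*g) = 95.6*1000 / (1000*9.81) = 9.745 m.
p_vap/(rho*g) = 2.76*1000 / (1000*9.81) = 0.281 m.
NPSHa = 9.745 - 2.5 - 0.67 - 0.281
      = 6.29 m.

6.29


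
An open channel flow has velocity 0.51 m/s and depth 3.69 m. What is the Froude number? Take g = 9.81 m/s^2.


The Froude number is defined as Fr = V / sqrt(g*y).
g*y = 9.81 * 3.69 = 36.1989.
sqrt(g*y) = sqrt(36.1989) = 6.0166.
Fr = 0.51 / 6.0166 = 0.0848.

0.0848


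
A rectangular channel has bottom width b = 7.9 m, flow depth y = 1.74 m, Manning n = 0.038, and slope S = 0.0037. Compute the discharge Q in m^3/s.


For a rectangular channel, the cross-sectional area A = b * y = 7.9 * 1.74 = 13.75 m^2.
The wetted perimeter P = b + 2y = 7.9 + 2*1.74 = 11.38 m.
Hydraulic radius R = A/P = 13.75/11.38 = 1.2079 m.
Velocity V = (1/n)*R^(2/3)*S^(1/2) = (1/0.038)*1.2079^(2/3)*0.0037^(1/2) = 1.8155 m/s.
Discharge Q = A * V = 13.75 * 1.8155 = 24.956 m^3/s.

24.956


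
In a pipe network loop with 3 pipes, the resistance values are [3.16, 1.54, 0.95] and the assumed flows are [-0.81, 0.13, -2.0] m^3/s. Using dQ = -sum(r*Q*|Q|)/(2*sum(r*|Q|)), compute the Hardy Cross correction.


Numerator terms (r*Q*|Q|): 3.16*-0.81*|-0.81| = -2.0733; 1.54*0.13*|0.13| = 0.026; 0.95*-2.0*|-2.0| = -3.8.
Sum of numerator = -5.8472.
Denominator terms (r*|Q|): 3.16*|-0.81| = 2.5596; 1.54*|0.13| = 0.2002; 0.95*|-2.0| = 1.9.
2 * sum of denominator = 2 * 4.6598 = 9.3196.
dQ = --5.8472 / 9.3196 = 0.6274 m^3/s.

0.6274


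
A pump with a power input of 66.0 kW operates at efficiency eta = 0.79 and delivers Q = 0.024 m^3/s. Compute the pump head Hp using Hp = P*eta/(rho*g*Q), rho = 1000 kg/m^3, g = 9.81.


Pump head formula: Hp = P * eta / (rho * g * Q).
Numerator: P * eta = 66.0 * 1000 * 0.79 = 52140.0 W.
Denominator: rho * g * Q = 1000 * 9.81 * 0.024 = 235.44.
Hp = 52140.0 / 235.44 = 221.46 m.

221.46


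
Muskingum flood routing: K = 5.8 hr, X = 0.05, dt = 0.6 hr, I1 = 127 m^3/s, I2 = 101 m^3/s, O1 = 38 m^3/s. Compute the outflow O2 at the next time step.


Muskingum coefficients:
denom = 2*K*(1-X) + dt = 2*5.8*(1-0.05) + 0.6 = 11.62.
C0 = (dt - 2*K*X)/denom = (0.6 - 2*5.8*0.05)/11.62 = 0.0017.
C1 = (dt + 2*K*X)/denom = (0.6 + 2*5.8*0.05)/11.62 = 0.1015.
C2 = (2*K*(1-X) - dt)/denom = 0.8967.
O2 = C0*I2 + C1*I1 + C2*O1
   = 0.0017*101 + 0.1015*127 + 0.8967*38
   = 47.15 m^3/s.

47.15


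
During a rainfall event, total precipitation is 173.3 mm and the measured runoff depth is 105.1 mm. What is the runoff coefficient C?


The runoff coefficient C = runoff depth / rainfall depth.
C = 105.1 / 173.3
  = 0.6065.

0.6065


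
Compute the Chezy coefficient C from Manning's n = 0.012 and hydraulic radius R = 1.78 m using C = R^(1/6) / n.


The Chezy coefficient relates to Manning's n through C = R^(1/6) / n.
R^(1/6) = 1.78^(1/6) = 1.100872.
C = 1.100872 / 0.012 = 91.74 m^(1/2)/s.

91.74


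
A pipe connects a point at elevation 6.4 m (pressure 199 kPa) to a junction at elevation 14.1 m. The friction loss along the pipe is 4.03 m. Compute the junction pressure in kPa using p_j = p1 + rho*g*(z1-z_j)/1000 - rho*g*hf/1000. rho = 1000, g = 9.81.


Junction pressure: p_j = p1 + rho*g*(z1 - z_j)/1000 - rho*g*hf/1000.
Elevation term = 1000*9.81*(6.4 - 14.1)/1000 = -75.537 kPa.
Friction term = 1000*9.81*4.03/1000 = 39.534 kPa.
p_j = 199 + -75.537 - 39.534 = 83.93 kPa.

83.93


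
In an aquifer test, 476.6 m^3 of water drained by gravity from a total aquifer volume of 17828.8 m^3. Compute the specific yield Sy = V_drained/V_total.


Specific yield Sy = Volume drained / Total volume.
Sy = 476.6 / 17828.8
   = 0.0267.

0.0267


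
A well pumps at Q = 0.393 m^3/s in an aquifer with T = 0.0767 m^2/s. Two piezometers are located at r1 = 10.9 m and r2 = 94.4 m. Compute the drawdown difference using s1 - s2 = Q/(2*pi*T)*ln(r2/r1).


Thiem equation: s1 - s2 = Q/(2*pi*T) * ln(r2/r1).
ln(r2/r1) = ln(94.4/10.9) = 2.1588.
Q/(2*pi*T) = 0.393 / (2*pi*0.0767) = 0.393 / 0.4819 = 0.8155.
s1 - s2 = 0.8155 * 2.1588 = 1.7605 m.

1.7605


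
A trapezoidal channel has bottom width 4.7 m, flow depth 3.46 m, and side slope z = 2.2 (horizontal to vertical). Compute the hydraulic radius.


For a trapezoidal section with side slope z:
A = (b + z*y)*y = (4.7 + 2.2*3.46)*3.46 = 42.6 m^2.
P = b + 2*y*sqrt(1 + z^2) = 4.7 + 2*3.46*sqrt(1 + 2.2^2) = 21.423 m.
R = A/P = 42.6 / 21.423 = 1.9885 m.

1.9885


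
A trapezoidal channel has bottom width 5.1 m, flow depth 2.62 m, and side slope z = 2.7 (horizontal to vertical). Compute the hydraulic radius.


For a trapezoidal section with side slope z:
A = (b + z*y)*y = (5.1 + 2.7*2.62)*2.62 = 31.896 m^2.
P = b + 2*y*sqrt(1 + z^2) = 5.1 + 2*2.62*sqrt(1 + 2.7^2) = 20.187 m.
R = A/P = 31.896 / 20.187 = 1.58 m.

1.58


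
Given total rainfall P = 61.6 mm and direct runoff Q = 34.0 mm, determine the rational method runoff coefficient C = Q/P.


The runoff coefficient C = runoff depth / rainfall depth.
C = 34.0 / 61.6
  = 0.5519.

0.5519


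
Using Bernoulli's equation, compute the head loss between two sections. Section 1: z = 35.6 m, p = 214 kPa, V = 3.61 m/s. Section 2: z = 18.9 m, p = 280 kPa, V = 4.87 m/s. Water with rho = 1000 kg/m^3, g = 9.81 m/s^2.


Total head at each section: H = z + p/(rho*g) + V^2/(2g).
H1 = 35.6 + 214*1000/(1000*9.81) + 3.61^2/(2*9.81)
   = 35.6 + 21.814 + 0.6642
   = 58.079 m.
H2 = 18.9 + 280*1000/(1000*9.81) + 4.87^2/(2*9.81)
   = 18.9 + 28.542 + 1.2088
   = 48.651 m.
h_L = H1 - H2 = 58.079 - 48.651 = 9.428 m.

9.428


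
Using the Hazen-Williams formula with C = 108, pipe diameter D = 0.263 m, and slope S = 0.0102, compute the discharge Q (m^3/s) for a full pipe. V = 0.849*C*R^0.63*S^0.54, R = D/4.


For a full circular pipe, R = D/4 = 0.263/4 = 0.0658 m.
V = 0.849 * 108 * 0.0658^0.63 * 0.0102^0.54
  = 0.849 * 108 * 0.180001 * 0.084071
  = 1.3876 m/s.
Pipe area A = pi*D^2/4 = pi*0.263^2/4 = 0.0543 m^2.
Q = A * V = 0.0543 * 1.3876 = 0.0754 m^3/s.

0.0754


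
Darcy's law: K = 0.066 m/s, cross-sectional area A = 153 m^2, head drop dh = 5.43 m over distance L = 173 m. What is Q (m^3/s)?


Darcy's law: Q = K * A * i, where i = dh/L.
Hydraulic gradient i = 5.43 / 173 = 0.031387.
Q = 0.066 * 153 * 0.031387
  = 0.3169 m^3/s.

0.3169


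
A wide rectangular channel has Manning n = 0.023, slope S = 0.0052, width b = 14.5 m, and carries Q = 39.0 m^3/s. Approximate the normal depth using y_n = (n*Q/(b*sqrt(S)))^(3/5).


We use the wide-channel approximation y_n = (n*Q/(b*sqrt(S)))^(3/5).
sqrt(S) = sqrt(0.0052) = 0.072111.
Numerator: n*Q = 0.023 * 39.0 = 0.897.
Denominator: b*sqrt(S) = 14.5 * 0.072111 = 1.045609.
arg = 0.8579.
y_n = 0.8579^(3/5) = 0.9121 m.

0.9121


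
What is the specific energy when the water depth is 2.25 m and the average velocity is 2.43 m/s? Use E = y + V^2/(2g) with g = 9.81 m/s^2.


Specific energy E = y + V^2/(2g).
Velocity head = V^2/(2g) = 2.43^2 / (2*9.81) = 5.9049 / 19.62 = 0.301 m.
E = 2.25 + 0.301 = 2.551 m.

2.551


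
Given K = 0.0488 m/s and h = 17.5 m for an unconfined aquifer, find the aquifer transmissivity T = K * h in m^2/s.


Transmissivity is defined as T = K * h.
T = 0.0488 * 17.5
  = 0.854 m^2/s.

0.854


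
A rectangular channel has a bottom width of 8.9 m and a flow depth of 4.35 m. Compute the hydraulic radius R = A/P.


For a rectangular section:
Flow area A = b * y = 8.9 * 4.35 = 38.71 m^2.
Wetted perimeter P = b + 2y = 8.9 + 2*4.35 = 17.6 m.
Hydraulic radius R = A/P = 38.71 / 17.6 = 2.1997 m.

2.1997


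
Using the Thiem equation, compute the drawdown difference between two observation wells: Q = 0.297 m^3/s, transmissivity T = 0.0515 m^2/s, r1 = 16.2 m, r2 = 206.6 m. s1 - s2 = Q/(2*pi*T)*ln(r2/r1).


Thiem equation: s1 - s2 = Q/(2*pi*T) * ln(r2/r1).
ln(r2/r1) = ln(206.6/16.2) = 2.5458.
Q/(2*pi*T) = 0.297 / (2*pi*0.0515) = 0.297 / 0.3236 = 0.9178.
s1 - s2 = 0.9178 * 2.5458 = 2.3366 m.

2.3366


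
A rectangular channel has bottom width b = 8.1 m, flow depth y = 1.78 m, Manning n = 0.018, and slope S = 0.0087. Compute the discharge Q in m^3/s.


For a rectangular channel, the cross-sectional area A = b * y = 8.1 * 1.78 = 14.42 m^2.
The wetted perimeter P = b + 2y = 8.1 + 2*1.78 = 11.66 m.
Hydraulic radius R = A/P = 14.42/11.66 = 1.2365 m.
Velocity V = (1/n)*R^(2/3)*S^(1/2) = (1/0.018)*1.2365^(2/3)*0.0087^(1/2) = 5.9698 m/s.
Discharge Q = A * V = 14.42 * 5.9698 = 86.072 m^3/s.

86.072


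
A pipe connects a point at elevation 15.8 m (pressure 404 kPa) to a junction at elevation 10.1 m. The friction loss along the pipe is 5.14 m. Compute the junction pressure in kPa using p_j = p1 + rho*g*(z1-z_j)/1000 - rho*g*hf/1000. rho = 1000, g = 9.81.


Junction pressure: p_j = p1 + rho*g*(z1 - z_j)/1000 - rho*g*hf/1000.
Elevation term = 1000*9.81*(15.8 - 10.1)/1000 = 55.917 kPa.
Friction term = 1000*9.81*5.14/1000 = 50.423 kPa.
p_j = 404 + 55.917 - 50.423 = 409.49 kPa.

409.49


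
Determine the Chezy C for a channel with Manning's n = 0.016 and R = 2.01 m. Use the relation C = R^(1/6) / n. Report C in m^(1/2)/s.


The Chezy coefficient relates to Manning's n through C = R^(1/6) / n.
R^(1/6) = 2.01^(1/6) = 1.123395.
C = 1.123395 / 0.016 = 70.21 m^(1/2)/s.

70.21


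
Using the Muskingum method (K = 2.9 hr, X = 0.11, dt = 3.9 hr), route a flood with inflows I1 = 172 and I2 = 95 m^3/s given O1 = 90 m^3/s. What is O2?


Muskingum coefficients:
denom = 2*K*(1-X) + dt = 2*2.9*(1-0.11) + 3.9 = 9.062.
C0 = (dt - 2*K*X)/denom = (3.9 - 2*2.9*0.11)/9.062 = 0.36.
C1 = (dt + 2*K*X)/denom = (3.9 + 2*2.9*0.11)/9.062 = 0.5008.
C2 = (2*K*(1-X) - dt)/denom = 0.1393.
O2 = C0*I2 + C1*I1 + C2*O1
   = 0.36*95 + 0.5008*172 + 0.1393*90
   = 132.86 m^3/s.

132.86


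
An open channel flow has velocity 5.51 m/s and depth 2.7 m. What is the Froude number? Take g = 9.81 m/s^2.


The Froude number is defined as Fr = V / sqrt(g*y).
g*y = 9.81 * 2.7 = 26.487.
sqrt(g*y) = sqrt(26.487) = 5.1466.
Fr = 5.51 / 5.1466 = 1.0706.

1.0706


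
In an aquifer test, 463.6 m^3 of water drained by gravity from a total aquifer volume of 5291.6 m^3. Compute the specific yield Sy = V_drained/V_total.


Specific yield Sy = Volume drained / Total volume.
Sy = 463.6 / 5291.6
   = 0.0876.

0.0876
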